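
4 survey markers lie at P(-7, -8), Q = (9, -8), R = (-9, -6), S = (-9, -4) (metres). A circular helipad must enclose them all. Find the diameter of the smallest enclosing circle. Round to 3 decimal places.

By Welzl's lemma the MEC is supported by two points (diametrically opposite) or three points (on a circumcircle).
The farthest pair is Q–S with squared distance 340. The circle on this segment as diameter has centre (0, -6) and r² = 340/4 = 85.
Check P: distance² to centre = 53 ≤ 85, so it lies inside.
All remaining points lie in this disk, and no smaller disk contains both endpoints, so this is the minimum enclosing circle.
Diameter = 2r = 2√85 ≈ 18.439.

18.439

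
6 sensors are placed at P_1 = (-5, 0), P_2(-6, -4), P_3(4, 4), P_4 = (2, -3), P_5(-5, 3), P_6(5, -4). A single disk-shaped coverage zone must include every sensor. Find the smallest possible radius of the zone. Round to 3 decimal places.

6.453

By Welzl's lemma the MEC is supported by two points (diametrically opposite) or three points (on a circumcircle).
The minimum enclosing circle is determined by three boundary points: P_2, P_3, P_6.
Their circumcentre is (-0.5, -0.625) with r² = 41.640625.
The farthest remaining point P_5 is at distance² 33.390625 ≤ 41.640625.
r = √(41.640625) ≈ 6.453.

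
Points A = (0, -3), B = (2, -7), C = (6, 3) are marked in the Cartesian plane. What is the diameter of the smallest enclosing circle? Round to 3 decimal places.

Side lengths²: AB² = 20, AC² = 72, BC² = 116.
Since BC² = 116 ≥ 72 + 20 = 92, the angle opposite BC is not acute, so the smallest enclosing circle has BC as diameter.
Centre = midpoint of BC = (4, -2), r² = 116/4 = 29.
Diameter = 2r = 2√29 ≈ 10.770.

10.770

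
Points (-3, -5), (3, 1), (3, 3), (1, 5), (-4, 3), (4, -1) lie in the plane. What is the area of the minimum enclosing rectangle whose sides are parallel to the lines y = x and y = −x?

In coordinates u = x + y, v = x − y the rectangle is axis-aligned; the map (x,y)→(u,v) scales areas by 2.
u-values: -8, 4, 6, 6, -1, 3; range = 6 − (-8) = 14.
v-values: 2, 2, 0, -4, -7, 5; range = 5 − (-7) = 12.
Area = (14 × 12) / 2 = 84.

84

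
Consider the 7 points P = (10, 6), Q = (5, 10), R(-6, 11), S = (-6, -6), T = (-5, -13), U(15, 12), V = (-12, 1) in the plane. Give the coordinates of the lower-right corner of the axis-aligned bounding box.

(15, -13)

x-range [-12, 15], y-range [-13, 12].
The lower-right corner is (15, -13).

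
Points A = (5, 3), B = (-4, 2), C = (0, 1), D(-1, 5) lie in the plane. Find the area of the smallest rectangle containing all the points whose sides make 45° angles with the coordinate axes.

In coordinates u = x + y, v = x − y the rectangle is axis-aligned; the map (x,y)→(u,v) scales areas by 2.
u-values: 8, -2, 1, 4; range = 8 − (-2) = 10.
v-values: 2, -6, -1, -6; range = 2 − (-6) = 8.
Area = (10 × 8) / 2 = 40.

40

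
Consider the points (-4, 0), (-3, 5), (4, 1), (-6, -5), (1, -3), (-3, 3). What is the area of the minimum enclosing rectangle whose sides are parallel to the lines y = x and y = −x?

In coordinates u = x + y, v = x − y the rectangle is axis-aligned; the map (x,y)→(u,v) scales areas by 2.
u-values: -4, 2, 5, -11, -2, 0; range = 5 − (-11) = 16.
v-values: -4, -8, 3, -1, 4, -6; range = 4 − (-8) = 12.
Area = (16 × 12) / 2 = 96.

96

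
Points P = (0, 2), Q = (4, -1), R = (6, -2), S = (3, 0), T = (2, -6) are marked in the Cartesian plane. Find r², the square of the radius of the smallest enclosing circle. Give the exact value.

17.68

The minimum enclosing circle of a finite set is fixed by two of the points (as a diameter) or three (as a circumcircle).
The minimum enclosing circle is determined by three boundary points: P, R, T.
Their circumcentre is (1.8, -1.8) with r² = 17.68.
The farthest remaining point Q is at distance² 5.48 ≤ 17.68.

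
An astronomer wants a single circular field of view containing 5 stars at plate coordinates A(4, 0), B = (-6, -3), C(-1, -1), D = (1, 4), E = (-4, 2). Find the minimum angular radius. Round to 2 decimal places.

The minimum enclosing circle is determined by three boundary points: A, B, D.
Their circumcentre is (-17/14, -11/14) with r² = 2725/98.
The farthest remaining point E is at distance² 1521/98 ≤ 2725/98.
r = √(2725/98) ≈ 5.27.

5.27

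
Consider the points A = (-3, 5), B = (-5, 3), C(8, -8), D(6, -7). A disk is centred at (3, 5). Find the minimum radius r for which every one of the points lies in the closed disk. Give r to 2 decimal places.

The required radius is the distance from (3, 5) to the farthest point.
Squared distances: 36, 68, 194, 153.
Maximum is 194, attained at C.
r = √194 ≈ 13.93.

13.93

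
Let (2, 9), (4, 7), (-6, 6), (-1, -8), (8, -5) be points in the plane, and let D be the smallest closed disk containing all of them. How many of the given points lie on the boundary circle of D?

2

The minimum enclosing circle of a finite set is fixed by two of the points (as a diameter) or three (as a circumcircle).
The farthest pair is (-6, 6)–(8, -5) with squared distance 317. The circle on this segment as diameter has centre (1, 0.5) and r² = 317/4 = 79.25.
Check (2, 9): distance² to centre = 73.25 ≤ 79.25, so it lies inside.
All remaining points lie in this disk, and no smaller disk contains both endpoints, so this is the minimum enclosing circle.
The points at distance exactly r from the centre are (-6, 6), (8, -5) — 2 points.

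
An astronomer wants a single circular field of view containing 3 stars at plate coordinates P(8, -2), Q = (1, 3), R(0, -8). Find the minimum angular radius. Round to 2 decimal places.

5.79

Side lengths²: PQ² = 74, PR² = 100, QR² = 122.
Since QR² = 122 < 100 + 74 = 174, the triangle is acute, so the smallest enclosing circle is the circumcircle.
Circumcentre = (92/41, -109/41), r² = 56425/1681.
r = √(56425/1681) ≈ 5.79.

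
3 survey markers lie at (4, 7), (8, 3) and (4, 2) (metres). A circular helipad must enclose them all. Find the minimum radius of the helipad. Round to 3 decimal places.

2.915

Call the three points A, B, C in the order given.
Side lengths²: AB² = 32, AC² = 25, BC² = 17.
Since AB² = 32 < 25 + 17 = 42, the triangle is acute, so the smallest enclosing circle is the circumcircle.
Circumcentre = (5.5, 4.5), r² = 8.5.
r = √(8.5) ≈ 2.915.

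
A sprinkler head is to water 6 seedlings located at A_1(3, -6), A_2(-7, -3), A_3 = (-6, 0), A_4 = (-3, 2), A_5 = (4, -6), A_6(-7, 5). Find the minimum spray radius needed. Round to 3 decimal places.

By Welzl's lemma the MEC is supported by two points (diametrically opposite) or three points (on a circumcircle).
The farthest pair is A_5–A_6 with squared distance 242. The circle on this segment as diameter has centre (-1.5, -0.5) and r² = 242/4 = 60.5.
Check A_1: distance² to centre = 50.5 ≤ 60.5, so it lies inside.
All remaining points lie in this disk, and no smaller disk contains both endpoints, so this is the minimum enclosing circle.
r = √(60.5) ≈ 7.778.

7.778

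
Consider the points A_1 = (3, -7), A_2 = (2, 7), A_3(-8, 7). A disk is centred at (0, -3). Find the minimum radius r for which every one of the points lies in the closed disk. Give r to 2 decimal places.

The required radius is the distance from (0, -3) to the farthest point.
Squared distances: 25, 104, 164.
Maximum is 164, attained at A_3.
r = √164 ≈ 12.81.

12.81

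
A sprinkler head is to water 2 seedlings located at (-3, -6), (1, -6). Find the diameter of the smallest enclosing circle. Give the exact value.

The smallest circle enclosing two points has them as diameter endpoints.
Centre = midpoint = (-1, -6); r² = |(-3, -6)−(1, -6)|²/4 = 16/4 = 4.
Diameter = 2r = 2√4 = 4.

4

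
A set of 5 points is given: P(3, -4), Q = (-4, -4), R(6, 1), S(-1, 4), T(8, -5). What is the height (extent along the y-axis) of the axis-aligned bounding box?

max y = 4, min y = -5, so height = 9.

9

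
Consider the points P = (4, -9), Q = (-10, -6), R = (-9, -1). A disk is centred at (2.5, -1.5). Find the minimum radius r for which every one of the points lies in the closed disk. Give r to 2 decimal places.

The required radius is the distance from (2.5, -1.5) to the farthest point.
Squared distances: 58.5, 176.5, 132.5.
Maximum is 176.5, attained at Q.
r = √(176.5) ≈ 13.29.

13.29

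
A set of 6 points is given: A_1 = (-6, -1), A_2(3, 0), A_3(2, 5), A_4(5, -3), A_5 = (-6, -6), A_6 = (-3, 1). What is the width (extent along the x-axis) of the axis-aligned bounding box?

11

max x = 5, min x = -6, so width = 11.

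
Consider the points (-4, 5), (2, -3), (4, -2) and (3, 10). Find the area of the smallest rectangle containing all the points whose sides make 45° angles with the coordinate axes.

In coordinates u = x + y, v = x − y the rectangle is axis-aligned; the map (x,y)→(u,v) scales areas by 2.
u-values: 1, -1, 2, 13; range = 13 − (-1) = 14.
v-values: -9, 5, 6, -7; range = 6 − (-9) = 15.
Area = (14 × 15) / 2 = 105.

105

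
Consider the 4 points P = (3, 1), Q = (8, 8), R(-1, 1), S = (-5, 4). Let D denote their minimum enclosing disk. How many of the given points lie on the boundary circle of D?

By Welzl's lemma the MEC is supported by two points (diametrically opposite) or three points (on a circumcircle).
The farthest pair is Q–S with squared distance 185. The circle on this segment as diameter has centre (1.5, 6) and r² = 185/4 = 46.25.
Check P: distance² to centre = 27.25 ≤ 46.25, so it lies inside.
All remaining points lie in this disk, and no smaller disk contains both endpoints, so this is the minimum enclosing circle.
The points at distance exactly r from the centre are Q, S — 2 points.

2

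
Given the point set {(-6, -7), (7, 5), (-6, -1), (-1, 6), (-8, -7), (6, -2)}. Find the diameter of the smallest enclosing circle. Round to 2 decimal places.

19.21

A smallest enclosing disk is always determined by at most three of the input points on its boundary.
The farthest pair is (7, 5)–(-8, -7) with squared distance 369. The circle on this segment as diameter has centre (-0.5, -1) and r² = 369/4 = 92.25.
Check (-6, -7): distance² to centre = 66.25 ≤ 92.25, so it lies inside.
All remaining points lie in this disk, and no smaller disk contains both endpoints, so this is the minimum enclosing circle.
Diameter = 2r = 2√(92.25) ≈ 19.21.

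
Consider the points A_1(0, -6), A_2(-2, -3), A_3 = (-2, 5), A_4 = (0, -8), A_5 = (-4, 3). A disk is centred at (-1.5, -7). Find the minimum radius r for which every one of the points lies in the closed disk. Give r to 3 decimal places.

The required radius is the distance from (-1.5, -7) to the farthest point.
Squared distances: 3.25, 16.25, 144.25, 3.25, 106.25.
Maximum is 144.25, attained at A_3.
r = √(144.25) ≈ 12.010.

12.010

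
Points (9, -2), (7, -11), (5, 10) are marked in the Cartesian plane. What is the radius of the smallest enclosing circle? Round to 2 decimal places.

10.55

Call the three points A, B, C in the order given.
Side lengths²: AB² = 85, AC² = 160, BC² = 445.
Since BC² = 445 ≥ 160 + 85 = 245, the angle opposite BC is not acute, so the smallest enclosing circle has BC as diameter.
Centre = midpoint of BC = (6, -0.5), r² = 445/4 = 111.25.
r = √(111.25) ≈ 10.55.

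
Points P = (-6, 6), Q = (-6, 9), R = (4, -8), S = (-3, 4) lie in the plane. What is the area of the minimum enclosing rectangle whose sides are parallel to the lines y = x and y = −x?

94.5

In coordinates u = x + y, v = x − y the rectangle is axis-aligned; the map (x,y)→(u,v) scales areas by 2.
u-values: 0, 3, -4, 1; range = 3 − (-4) = 7.
v-values: -12, -15, 12, -7; range = 12 − (-15) = 27.
Area = (7 × 27) / 2 = 94.5.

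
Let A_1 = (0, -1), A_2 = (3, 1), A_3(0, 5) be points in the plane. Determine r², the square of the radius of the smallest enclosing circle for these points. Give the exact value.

Side lengths²: A_1A_2² = 13, A_1A_3² = 36, A_2A_3² = 25.
Since A_1A_3² = 36 < 25 + 13 = 38, the triangle is acute, so the smallest enclosing circle is the circumcircle.
Circumcentre = (1/6, 2), r² = 325/36.

325/36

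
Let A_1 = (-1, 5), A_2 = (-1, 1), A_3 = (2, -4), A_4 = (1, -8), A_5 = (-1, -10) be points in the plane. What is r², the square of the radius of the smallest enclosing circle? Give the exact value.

The minimum enclosing circle of a finite set is fixed by two of the points (as a diameter) or three (as a circumcircle).
The farthest pair is A_1–A_5 with squared distance 225. The circle on this segment as diameter has centre (-1, -2.5) and r² = 225/4 = 56.25.
Check A_2: distance² to centre = 12.25 ≤ 56.25, so it lies inside.
All remaining points lie in this disk, and no smaller disk contains both endpoints, so this is the minimum enclosing circle.

56.25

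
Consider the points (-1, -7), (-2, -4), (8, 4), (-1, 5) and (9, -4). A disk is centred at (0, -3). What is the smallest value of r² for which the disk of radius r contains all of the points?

113

The required radius is the distance from (0, -3) to the farthest point.
Squared distances: 17, 5, 113, 65, 82.
Maximum is 113, attained at (8, 4).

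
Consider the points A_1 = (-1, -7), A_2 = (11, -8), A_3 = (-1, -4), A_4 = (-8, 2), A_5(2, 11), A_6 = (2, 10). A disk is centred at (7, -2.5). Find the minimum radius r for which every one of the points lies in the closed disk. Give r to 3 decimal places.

15.660

The required radius is the distance from (7, -2.5) to the farthest point.
Squared distances: 84.25, 46.25, 66.25, 245.25, 207.25, 181.25.
Maximum is 245.25, attained at A_4.
r = √(245.25) ≈ 15.660.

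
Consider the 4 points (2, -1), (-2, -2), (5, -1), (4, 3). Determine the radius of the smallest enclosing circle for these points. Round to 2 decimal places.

3.93

The minimum enclosing circle is determined by three boundary points: (-2, -2), (5, -1), (4, 3).
Their circumcentre is (73/58, 11/58) with r² = 25925/1682.
The farthest remaining point (2, -1) is at distance² 3305/1682 ≤ 25925/1682.
r = √(25925/1682) ≈ 3.93.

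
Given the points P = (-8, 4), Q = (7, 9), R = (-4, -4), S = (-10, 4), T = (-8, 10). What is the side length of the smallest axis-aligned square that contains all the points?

17

The bounding box has width 17 and height 14.
An axis-aligned square enclosing the set must have side ≥ max(width, height).
So the minimum side is max(17, 14) = 17.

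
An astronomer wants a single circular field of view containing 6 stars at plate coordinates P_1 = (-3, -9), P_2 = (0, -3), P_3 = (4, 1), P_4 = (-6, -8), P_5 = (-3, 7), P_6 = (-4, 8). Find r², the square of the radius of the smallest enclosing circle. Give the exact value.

A smallest enclosing disk is always determined by at most three of the input points on its boundary.
The farthest pair is P_1–P_6 with squared distance 290. The circle on this segment as diameter has centre (-3.5, -0.5) and r² = 290/4 = 72.5.
Check P_2: distance² to centre = 18.5 ≤ 72.5, so it lies inside.
All remaining points lie in this disk, and no smaller disk contains both endpoints, so this is the minimum enclosing circle.

72.5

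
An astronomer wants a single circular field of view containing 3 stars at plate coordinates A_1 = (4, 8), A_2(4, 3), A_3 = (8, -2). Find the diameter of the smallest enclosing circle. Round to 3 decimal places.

Side lengths²: A_1A_2² = 25, A_1A_3² = 116, A_2A_3² = 41.
Since A_1A_3² = 116 ≥ 41 + 25 = 66, the angle opposite A_1A_3 is not acute, so the smallest enclosing circle has A_1A_3 as diameter.
Centre = midpoint of A_1A_3 = (6, 3), r² = 116/4 = 29.
Diameter = 2r = 2√29 ≈ 10.770.

10.770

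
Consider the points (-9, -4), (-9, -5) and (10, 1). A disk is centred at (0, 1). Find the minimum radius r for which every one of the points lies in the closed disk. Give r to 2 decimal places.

The required radius is the distance from (0, 1) to the farthest point.
Squared distances: 106, 117, 100.
Maximum is 117, attained at (-9, -5).
r = √117 ≈ 10.82.

10.82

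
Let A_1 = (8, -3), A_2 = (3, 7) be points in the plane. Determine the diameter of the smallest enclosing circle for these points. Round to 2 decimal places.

11.18

The smallest circle enclosing two points has them as diameter endpoints.
Centre = midpoint = (5.5, 2); r² = |A_1A_2|²/4 = 125/4 = 31.25.
Diameter = 2r = 2√(31.25) ≈ 11.18.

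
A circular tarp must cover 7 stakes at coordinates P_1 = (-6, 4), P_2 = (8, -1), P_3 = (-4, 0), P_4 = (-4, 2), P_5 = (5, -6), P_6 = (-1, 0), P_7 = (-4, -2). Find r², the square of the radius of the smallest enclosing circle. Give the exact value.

The minimum enclosing circle of a finite set is fixed by two of the points (as a diameter) or three (as a circumcircle).
The minimum enclosing circle is determined by three boundary points: P_1, P_2, P_5.
Their circumcentre is (0.5, 0.1) with r² = 57.46.
The farthest remaining point P_7 is at distance² 24.66 ≤ 57.46.

57.46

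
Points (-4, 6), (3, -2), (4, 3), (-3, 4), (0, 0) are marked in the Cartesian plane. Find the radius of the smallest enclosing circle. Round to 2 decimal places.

5.32

The farthest pair is (-4, 6)–(3, -2) with squared distance 113. The circle on this segment as diameter has centre (-0.5, 2) and r² = 113/4 = 28.25.
Check (4, 3): distance² to centre = 21.25 ≤ 28.25, so it lies inside.
All remaining points lie in this disk, and no smaller disk contains both endpoints, so this is the minimum enclosing circle.
r = √(28.25) ≈ 5.32.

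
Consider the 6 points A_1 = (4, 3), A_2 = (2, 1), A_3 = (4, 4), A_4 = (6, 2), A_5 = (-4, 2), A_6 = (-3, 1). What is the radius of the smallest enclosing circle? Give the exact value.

By Welzl's lemma the MEC is supported by two points (diametrically opposite) or three points (on a circumcircle).
The farthest pair is A_4–A_5 with squared distance 100. The circle on this segment as diameter has centre (1, 2) and r² = 100/4 = 25.
Check A_1: distance² to centre = 10 ≤ 25, so it lies inside.
All remaining points lie in this disk, and no smaller disk contains both endpoints, so this is the minimum enclosing circle.
r = √25 = 5.

5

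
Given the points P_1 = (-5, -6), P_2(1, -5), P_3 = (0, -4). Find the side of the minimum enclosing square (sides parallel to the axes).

6

The bounding box has width 6 and height 2.
An axis-aligned square enclosing the set must have side ≥ max(width, height).
So the minimum side is max(6, 2) = 6.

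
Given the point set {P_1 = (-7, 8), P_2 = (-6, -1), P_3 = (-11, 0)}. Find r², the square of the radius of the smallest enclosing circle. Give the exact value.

Side lengths²: P_1P_2² = 82, P_1P_3² = 80, P_2P_3² = 26.
Since P_1P_2² = 82 < 80 + 26 = 106, the triangle is acute, so the smallest enclosing circle is the circumcircle.
Circumcentre = (-85/11, 37/11), r² = 2665/121.

2665/121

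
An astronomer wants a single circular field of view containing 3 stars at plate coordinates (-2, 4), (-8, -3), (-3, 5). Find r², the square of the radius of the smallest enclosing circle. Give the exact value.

Call the three points A, B, C in the order given.
Side lengths²: AB² = 85, AC² = 2, BC² = 89.
Since BC² = 89 ≥ 85 + 2 = 87, the angle opposite BC is not acute, so the smallest enclosing circle has BC as diameter.
Centre = midpoint of BC = (-5.5, 1), r² = 89/4 = 22.25.

22.25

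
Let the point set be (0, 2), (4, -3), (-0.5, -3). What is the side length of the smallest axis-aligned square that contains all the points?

The bounding box has width 4.5 and height 5.
An axis-aligned square enclosing the set must have side ≥ max(width, height).
So the minimum side is max(4.5, 5) = 5.

5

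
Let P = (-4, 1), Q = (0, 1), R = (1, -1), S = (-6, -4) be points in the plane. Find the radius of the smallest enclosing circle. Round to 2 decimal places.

3.91

A smallest enclosing disk is always determined by at most three of the input points on its boundary.
The minimum enclosing circle is determined by three boundary points: Q, R, S.
Their circumcentre is (-97/34, -57/34) with r² = 8845/578.
The farthest remaining point P is at distance² 4901/578 ≤ 8845/578.
r = √(8845/578) ≈ 3.91.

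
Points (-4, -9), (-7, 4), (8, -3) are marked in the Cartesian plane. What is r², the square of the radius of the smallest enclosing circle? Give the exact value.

Call the three points A, B, C in the order given.
Side lengths²: AB² = 178, AC² = 180, BC² = 274.
Since BC² = 274 < 180 + 178 = 358, the triangle is acute, so the smallest enclosing circle is the circumcircle.
Circumcentre = (-10/29, -38/29), r² = 60965/841.

60965/841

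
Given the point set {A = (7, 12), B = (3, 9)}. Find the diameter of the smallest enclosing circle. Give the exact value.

5

The smallest circle enclosing two points has them as diameter endpoints.
Centre = midpoint = (5, 10.5); r² = |AB|²/4 = 25/4 = 6.25.
Diameter = 2r = 2√(6.25) = 5.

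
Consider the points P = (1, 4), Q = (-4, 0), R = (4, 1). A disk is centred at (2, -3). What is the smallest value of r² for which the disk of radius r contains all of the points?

The required radius is the distance from (2, -3) to the farthest point.
Squared distances: 50, 45, 20.
Maximum is 50, attained at P.

50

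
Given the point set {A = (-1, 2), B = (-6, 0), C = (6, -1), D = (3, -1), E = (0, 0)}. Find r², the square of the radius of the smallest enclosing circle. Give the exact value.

The farthest pair is B–C with squared distance 145. The circle on this segment as diameter has centre (0, -0.5) and r² = 145/4 = 36.25.
Check A: distance² to centre = 7.25 ≤ 36.25, so it lies inside.
All remaining points lie in this disk, and no smaller disk contains both endpoints, so this is the minimum enclosing circle.

36.25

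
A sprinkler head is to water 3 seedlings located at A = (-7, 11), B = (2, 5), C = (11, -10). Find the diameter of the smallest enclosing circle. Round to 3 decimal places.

Side lengths²: AB² = 117, AC² = 765, BC² = 306.
Since AC² = 765 ≥ 306 + 117 = 423, the angle opposite AC is not acute, so the smallest enclosing circle has AC as diameter.
Centre = midpoint of AC = (2, 0.5), r² = 765/4 = 191.25.
Diameter = 2r = 2√(191.25) ≈ 27.659.

27.659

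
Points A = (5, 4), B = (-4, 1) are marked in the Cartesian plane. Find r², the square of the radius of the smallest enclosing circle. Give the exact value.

22.5

The smallest circle enclosing two points has them as diameter endpoints.
Centre = midpoint = (0.5, 2.5); r² = |AB|²/4 = 90/4 = 22.5.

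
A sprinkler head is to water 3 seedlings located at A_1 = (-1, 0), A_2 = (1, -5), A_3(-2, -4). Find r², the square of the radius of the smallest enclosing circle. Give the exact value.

Side lengths²: A_1A_2² = 29, A_1A_3² = 17, A_2A_3² = 10.
Since A_1A_2² = 29 ≥ 17 + 10 = 27, the angle opposite A_1A_2 is not acute, so the smallest enclosing circle has A_1A_2 as diameter.
Centre = midpoint of A_1A_2 = (0, -2.5), r² = 29/4 = 7.25.

7.25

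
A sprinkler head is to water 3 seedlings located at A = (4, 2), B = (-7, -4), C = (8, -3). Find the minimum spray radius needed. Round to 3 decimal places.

7.517

Side lengths²: AB² = 157, AC² = 41, BC² = 226.
Since BC² = 226 ≥ 157 + 41 = 198, the angle opposite BC is not acute, so the smallest enclosing circle has BC as diameter.
Centre = midpoint of BC = (0.5, -3.5), r² = 226/4 = 56.5.
r = √(56.5) ≈ 7.517.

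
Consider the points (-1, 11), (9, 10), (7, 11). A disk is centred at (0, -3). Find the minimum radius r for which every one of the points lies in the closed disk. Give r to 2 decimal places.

The required radius is the distance from (0, -3) to the farthest point.
Squared distances: 197, 250, 245.
Maximum is 250, attained at (9, 10).
r = √250 ≈ 15.81.

15.81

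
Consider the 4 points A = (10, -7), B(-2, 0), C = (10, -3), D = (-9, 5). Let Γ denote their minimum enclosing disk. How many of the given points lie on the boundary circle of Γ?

2

The minimum enclosing circle of a finite set is fixed by two of the points (as a diameter) or three (as a circumcircle).
The farthest pair is A–D with squared distance 505. The circle on this segment as diameter has centre (0.5, -1) and r² = 505/4 = 126.25.
Check B: distance² to centre = 7.25 ≤ 126.25, so it lies inside.
All remaining points lie in this disk, and no smaller disk contains both endpoints, so this is the minimum enclosing circle.
The points at distance exactly r from the centre are A, D — 2 points.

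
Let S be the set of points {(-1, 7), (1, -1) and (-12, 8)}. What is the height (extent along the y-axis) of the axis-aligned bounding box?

9

max y = 8, min y = -1, so height = 9.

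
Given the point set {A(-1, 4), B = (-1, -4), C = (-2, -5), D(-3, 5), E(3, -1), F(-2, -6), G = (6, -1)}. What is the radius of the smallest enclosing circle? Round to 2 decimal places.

The minimum enclosing circle is determined by three boundary points: D, F, G.
Their circumcentre is (-1/62, -17/62) with r² = 70577/1922.
The farthest remaining point C is at distance² 50489/1922 ≤ 70577/1922.
r = √(70577/1922) ≈ 6.06.

6.06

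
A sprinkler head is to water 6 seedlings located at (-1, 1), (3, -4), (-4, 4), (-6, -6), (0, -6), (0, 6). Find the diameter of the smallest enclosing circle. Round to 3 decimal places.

A smallest enclosing disk is always determined by at most three of the input points on its boundary.
The minimum enclosing circle is determined by three boundary points: (3, -4), (-6, -6), (0, 6).
Their circumcentre is (-2.5625, -0.21875) with r² = 45.2392578125.
The farthest remaining point (0, -6) is at distance² 39.9892578125 ≤ 45.2392578125.
Diameter = 2r = 2√(45.2392578125) ≈ 13.452.

13.452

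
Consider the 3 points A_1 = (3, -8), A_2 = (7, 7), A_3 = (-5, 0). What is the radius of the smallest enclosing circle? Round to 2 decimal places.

8.03

Side lengths²: A_1A_2² = 241, A_1A_3² = 128, A_2A_3² = 193.
Since A_1A_2² = 241 < 193 + 128 = 321, the triangle is acute, so the smallest enclosing circle is the circumcircle.
Circumcentre = (115/38, 1/38), r² = 46513/722.
r = √(46513/722) ≈ 8.03.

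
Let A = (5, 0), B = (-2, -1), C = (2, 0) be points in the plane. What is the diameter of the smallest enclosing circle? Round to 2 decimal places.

Side lengths²: AB² = 50, AC² = 9, BC² = 17.
Since AB² = 50 ≥ 17 + 9 = 26, the angle opposite AB is not acute, so the smallest enclosing circle has AB as diameter.
Centre = midpoint of AB = (1.5, -0.5), r² = 50/4 = 12.5.
Diameter = 2r = 2√(12.5) ≈ 7.07.

7.07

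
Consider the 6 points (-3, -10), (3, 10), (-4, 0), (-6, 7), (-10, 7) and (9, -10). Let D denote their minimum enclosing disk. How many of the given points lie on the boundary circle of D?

By Welzl's lemma the MEC is supported by two points (diametrically opposite) or three points (on a circumcircle).
The farthest pair is (-10, 7)–(9, -10) with squared distance 650. The circle on this segment as diameter has centre (-0.5, -1.5) and r² = 650/4 = 162.5.
Check (-3, -10): distance² to centre = 78.5 ≤ 162.5, so it lies inside.
All remaining points lie in this disk, and no smaller disk contains both endpoints, so this is the minimum enclosing circle.
The points at distance exactly r from the centre are (-10, 7), (9, -10) — 2 points.

2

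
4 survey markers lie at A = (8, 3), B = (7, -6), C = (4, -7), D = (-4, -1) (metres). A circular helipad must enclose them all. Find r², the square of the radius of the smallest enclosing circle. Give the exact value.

By Welzl's lemma the MEC is supported by two points (diametrically opposite) or three points (on a circumcircle).
The minimum enclosing circle is determined by three boundary points: A, B, D.
Their circumcentre is (69/26, -25/26) with r² = 14965/338.
The farthest remaining point C is at distance² 12937/338 ≤ 14965/338.

14965/338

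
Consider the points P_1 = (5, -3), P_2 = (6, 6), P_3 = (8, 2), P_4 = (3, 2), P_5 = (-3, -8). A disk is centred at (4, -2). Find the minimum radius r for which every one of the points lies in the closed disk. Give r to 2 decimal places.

The required radius is the distance from (4, -2) to the farthest point.
Squared distances: 2, 68, 32, 17, 85.
Maximum is 85, attained at P_5.
r = √85 ≈ 9.22.

9.22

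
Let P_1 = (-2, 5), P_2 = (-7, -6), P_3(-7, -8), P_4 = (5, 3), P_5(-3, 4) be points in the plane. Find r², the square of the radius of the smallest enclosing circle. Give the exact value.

The farthest pair is P_3–P_4 with squared distance 265. The circle on this segment as diameter has centre (-1, -2.5) and r² = 265/4 = 66.25.
Check P_1: distance² to centre = 57.25 ≤ 66.25, so it lies inside.
All remaining points lie in this disk, and no smaller disk contains both endpoints, so this is the minimum enclosing circle.

66.25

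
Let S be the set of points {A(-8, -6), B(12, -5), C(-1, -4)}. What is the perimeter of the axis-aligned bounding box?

44

Width = max x − min x = 12 − (-8) = 20.
Height = max y − min y = -4 − (-6) = 2.
Perimeter = 2(20 + 2) = 44.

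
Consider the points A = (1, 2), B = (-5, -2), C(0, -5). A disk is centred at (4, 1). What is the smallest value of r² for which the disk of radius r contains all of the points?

90

The required radius is the distance from (4, 1) to the farthest point.
Squared distances: 10, 90, 52.
Maximum is 90, attained at B.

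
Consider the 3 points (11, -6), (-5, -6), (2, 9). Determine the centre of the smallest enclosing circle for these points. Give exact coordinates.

(3, -0.6)

Call the three points A, B, C in the order given.
Side lengths²: AB² = 256, AC² = 306, BC² = 274.
Since AC² = 306 < 274 + 256 = 530, the triangle is acute, so the smallest enclosing circle is the circumcircle.
Circumcentre = (3, -0.6), r² = 93.16.
Centre = (3, -0.6).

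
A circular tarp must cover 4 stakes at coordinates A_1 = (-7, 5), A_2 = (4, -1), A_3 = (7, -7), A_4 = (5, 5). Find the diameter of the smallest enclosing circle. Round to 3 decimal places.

18.439

The farthest pair is A_1–A_3 with squared distance 340. The circle on this segment as diameter has centre (0, -1) and r² = 340/4 = 85.
Check A_2: distance² to centre = 16 ≤ 85, so it lies inside.
All remaining points lie in this disk, and no smaller disk contains both endpoints, so this is the minimum enclosing circle.
Diameter = 2r = 2√85 ≈ 18.439.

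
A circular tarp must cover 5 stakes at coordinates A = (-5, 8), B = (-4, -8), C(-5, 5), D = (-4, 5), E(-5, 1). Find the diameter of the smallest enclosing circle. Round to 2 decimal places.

16.03

The farthest pair is A–B with squared distance 257. The circle on this segment as diameter has centre (-4.5, 0) and r² = 257/4 = 64.25.
Check C: distance² to centre = 25.25 ≤ 64.25, so it lies inside.
All remaining points lie in this disk, and no smaller disk contains both endpoints, so this is the minimum enclosing circle.
Diameter = 2r = 2√(64.25) ≈ 16.03.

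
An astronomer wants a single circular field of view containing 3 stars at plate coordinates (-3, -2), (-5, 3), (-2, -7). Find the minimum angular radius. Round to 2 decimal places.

Call the three points A, B, C in the order given.
Side lengths²: AB² = 29, AC² = 26, BC² = 109.
Since BC² = 109 ≥ 29 + 26 = 55, the angle opposite BC is not acute, so the smallest enclosing circle has BC as diameter.
Centre = midpoint of BC = (-3.5, -2), r² = 109/4 = 27.25.
r = √(27.25) ≈ 5.22.

5.22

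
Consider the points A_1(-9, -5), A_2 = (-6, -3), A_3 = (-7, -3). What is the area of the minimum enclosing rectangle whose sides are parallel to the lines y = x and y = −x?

2.5

In coordinates u = x + y, v = x − y the rectangle is axis-aligned; the map (x,y)→(u,v) scales areas by 2.
u-values: -14, -9, -10; range = -9 − (-14) = 5.
v-values: -4, -3, -4; range = -3 − (-4) = 1.
Area = (5 × 1) / 2 = 2.5.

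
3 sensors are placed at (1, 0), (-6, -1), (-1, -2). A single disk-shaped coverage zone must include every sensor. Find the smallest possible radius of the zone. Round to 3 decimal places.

Call the three points A, B, C in the order given.
Side lengths²: AB² = 50, AC² = 8, BC² = 26.
Since AB² = 50 ≥ 26 + 8 = 34, the angle opposite AB is not acute, so the smallest enclosing circle has AB as diameter.
Centre = midpoint of AB = (-2.5, -0.5), r² = 50/4 = 12.5.
r = √(12.5) ≈ 3.536.

3.536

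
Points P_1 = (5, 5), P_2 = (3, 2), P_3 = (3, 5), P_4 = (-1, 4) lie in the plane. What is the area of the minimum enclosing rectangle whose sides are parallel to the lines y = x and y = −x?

21

In coordinates u = x + y, v = x − y the rectangle is axis-aligned; the map (x,y)→(u,v) scales areas by 2.
u-values: 10, 5, 8, 3; range = 10 − 3 = 7.
v-values: 0, 1, -2, -5; range = 1 − (-5) = 6.
Area = (7 × 6) / 2 = 21.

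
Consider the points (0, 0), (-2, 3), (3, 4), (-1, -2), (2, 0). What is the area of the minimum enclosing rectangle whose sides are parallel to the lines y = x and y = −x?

35

In coordinates u = x + y, v = x − y the rectangle is axis-aligned; the map (x,y)→(u,v) scales areas by 2.
u-values: 0, 1, 7, -3, 2; range = 7 − (-3) = 10.
v-values: 0, -5, -1, 1, 2; range = 2 − (-5) = 7.
Area = (10 × 7) / 2 = 35.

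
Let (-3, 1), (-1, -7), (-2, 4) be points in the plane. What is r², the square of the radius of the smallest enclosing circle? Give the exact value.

Call the three points A, B, C in the order given.
Side lengths²: AB² = 68, AC² = 10, BC² = 122.
Since BC² = 122 ≥ 68 + 10 = 78, the angle opposite BC is not acute, so the smallest enclosing circle has BC as diameter.
Centre = midpoint of BC = (-1.5, -1.5), r² = 122/4 = 30.5.

30.5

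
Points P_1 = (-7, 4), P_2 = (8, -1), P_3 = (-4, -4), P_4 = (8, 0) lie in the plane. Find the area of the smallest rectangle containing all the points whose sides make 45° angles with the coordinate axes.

160

In coordinates u = x + y, v = x − y the rectangle is axis-aligned; the map (x,y)→(u,v) scales areas by 2.
u-values: -3, 7, -8, 8; range = 8 − (-8) = 16.
v-values: -11, 9, 0, 8; range = 9 − (-11) = 20.
Area = (16 × 20) / 2 = 160.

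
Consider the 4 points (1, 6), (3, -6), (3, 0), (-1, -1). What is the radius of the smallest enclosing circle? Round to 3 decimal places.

By Welzl's lemma the MEC is supported by two points (diametrically opposite) or three points (on a circumcircle).
The farthest pair is (1, 6)–(3, -6) with squared distance 148. The circle on this segment as diameter has centre (2, 0) and r² = 148/4 = 37.
Check (3, 0): distance² to centre = 1 ≤ 37, so it lies inside.
All remaining points lie in this disk, and no smaller disk contains both endpoints, so this is the minimum enclosing circle.
r = √37 ≈ 6.083.

6.083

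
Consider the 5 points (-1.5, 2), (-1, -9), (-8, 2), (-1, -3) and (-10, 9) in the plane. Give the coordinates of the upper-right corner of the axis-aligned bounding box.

(-1, 9)

x-range [-10, -1], y-range [-9, 9].
The upper-right corner is (-1, 9).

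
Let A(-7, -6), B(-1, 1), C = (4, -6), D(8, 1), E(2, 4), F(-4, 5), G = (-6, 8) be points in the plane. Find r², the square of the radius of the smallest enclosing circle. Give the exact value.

The minimum enclosing circle is determined by three boundary points: A, D, G.
Their circumcentre is (-55/58, 35/58) with r² = 134945/1682.
The farthest remaining point C is at distance² 114529/1682 ≤ 134945/1682.

134945/1682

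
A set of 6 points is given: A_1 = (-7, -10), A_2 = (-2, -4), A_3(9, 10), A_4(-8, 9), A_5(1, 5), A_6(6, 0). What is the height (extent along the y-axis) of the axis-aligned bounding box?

max y = 10, min y = -10, so height = 20.

20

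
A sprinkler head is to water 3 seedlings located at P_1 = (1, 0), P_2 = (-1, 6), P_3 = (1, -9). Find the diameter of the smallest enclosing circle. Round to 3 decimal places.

15.133

Side lengths²: P_1P_2² = 40, P_1P_3² = 81, P_2P_3² = 229.
Since P_2P_3² = 229 ≥ 81 + 40 = 121, the angle opposite P_2P_3 is not acute, so the smallest enclosing circle has P_2P_3 as diameter.
Centre = midpoint of P_2P_3 = (0, -1.5), r² = 229/4 = 57.25.
Diameter = 2r = 2√(57.25) ≈ 15.133.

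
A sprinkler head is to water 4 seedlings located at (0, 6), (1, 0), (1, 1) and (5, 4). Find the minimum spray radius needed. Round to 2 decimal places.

The minimum enclosing circle is determined by three boundary points: (0, 6), (1, 0), (5, 4).
Their circumcentre is (25/14, 45/14) with r² = 1073/98.
The farthest remaining point (1, 1) is at distance² 541/98 ≤ 1073/98.
r = √(1073/98) ≈ 3.31.

3.31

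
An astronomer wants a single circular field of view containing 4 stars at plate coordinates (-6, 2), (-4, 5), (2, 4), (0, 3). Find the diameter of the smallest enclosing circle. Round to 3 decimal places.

The minimum enclosing circle of a finite set is fixed by two of the points (as a diameter) or three (as a circumcircle).
The farthest pair is (-6, 2)–(2, 4) with squared distance 68. The circle on this segment as diameter has centre (-2, 3) and r² = 68/4 = 17.
Check (-4, 5): distance² to centre = 8 ≤ 17, so it lies inside.
All remaining points lie in this disk, and no smaller disk contains both endpoints, so this is the minimum enclosing circle.
Diameter = 2r = 2√17 ≈ 8.246.

8.246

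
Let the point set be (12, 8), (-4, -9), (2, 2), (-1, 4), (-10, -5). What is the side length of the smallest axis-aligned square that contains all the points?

22

The bounding box has width 22 and height 17.
An axis-aligned square enclosing the set must have side ≥ max(width, height).
So the minimum side is max(22, 17) = 22.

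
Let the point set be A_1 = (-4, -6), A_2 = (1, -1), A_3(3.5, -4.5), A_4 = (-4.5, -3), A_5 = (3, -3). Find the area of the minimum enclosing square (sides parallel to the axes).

64

The bounding box has width 8 and height 5.
An axis-aligned square enclosing the set must have side ≥ max(width, height).
So the minimum side is max(8, 5) = 8.
Area = 8² = 64.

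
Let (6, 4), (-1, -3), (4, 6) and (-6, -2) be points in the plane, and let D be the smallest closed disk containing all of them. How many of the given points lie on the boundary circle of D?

2

The farthest pair is (6, 4)–(-6, -2) with squared distance 180. The circle on this segment as diameter has centre (0, 1) and r² = 180/4 = 45.
Check (-1, -3): distance² to centre = 17 ≤ 45, so it lies inside.
All remaining points lie in this disk, and no smaller disk contains both endpoints, so this is the minimum enclosing circle.
The points at distance exactly r from the centre are (6, 4), (-6, -2) — 2 points.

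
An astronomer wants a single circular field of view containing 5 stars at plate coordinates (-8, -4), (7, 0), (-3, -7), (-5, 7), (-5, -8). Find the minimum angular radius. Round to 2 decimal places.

8.35

The minimum enclosing circle of a finite set is fixed by two of the points (as a diameter) or three (as a circumcircle).
The minimum enclosing circle is determined by three boundary points: (7, 0), (-5, 7), (-5, -8).
Their circumcentre is (-4/3, -0.5) with r² = 2509/36.
The farthest remaining point (-8, -4) is at distance² 2041/36 ≤ 2509/36.
r = √(2509/36) ≈ 8.35.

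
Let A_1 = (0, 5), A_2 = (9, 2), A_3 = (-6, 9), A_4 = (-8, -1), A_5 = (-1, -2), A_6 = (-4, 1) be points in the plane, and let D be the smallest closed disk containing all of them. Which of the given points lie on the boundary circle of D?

A_2, A_3, A_4

By Welzl's lemma the MEC is supported by two points (diametrically opposite) or three points (on a circumcircle).
The minimum enclosing circle is determined by three boundary points: A_2, A_3, A_4.
Their circumcentre is (11/82, 211/82) with r² = 265369/3362.
The farthest remaining point A_5 is at distance² 74637/3362 ≤ 265369/3362.
The points at distance exactly r from the centre are A_2, A_3, A_4 — 3 points.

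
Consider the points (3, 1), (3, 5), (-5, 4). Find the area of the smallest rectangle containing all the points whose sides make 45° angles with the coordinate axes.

49.5

In coordinates u = x + y, v = x − y the rectangle is axis-aligned; the map (x,y)→(u,v) scales areas by 2.
u-values: 4, 8, -1; range = 8 − (-1) = 9.
v-values: 2, -2, -9; range = 2 − (-9) = 11.
Area = (9 × 11) / 2 = 49.5.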